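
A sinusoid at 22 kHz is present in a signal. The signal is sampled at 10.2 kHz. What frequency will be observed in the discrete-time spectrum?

22 kHz mod fs = 1.6 kHz.
1.6 kHz ≤ fs/2 = 5.1 kHz, appears at 1.6 kHz.

1.6 kHz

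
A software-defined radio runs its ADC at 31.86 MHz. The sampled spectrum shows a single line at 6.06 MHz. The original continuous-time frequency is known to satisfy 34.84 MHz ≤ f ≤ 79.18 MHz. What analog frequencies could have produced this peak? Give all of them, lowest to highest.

Frequencies that alias to 6.06 MHz are k·fs ± 6.06 MHz for integer k ≥ 0.
k=0: 6.06 MHz.
k=1: 25.8 MHz, 37.92 MHz.
k=2: 57.66 MHz, 69.78 MHz.
k=3: 89.52 MHz, 101.64 MHz.
Within [34.84 MHz, 79.18 MHz]: 37.92 MHz, 57.66 MHz, 69.78 MHz.

37.92 MHz, 57.66 MHz, 69.78 MHz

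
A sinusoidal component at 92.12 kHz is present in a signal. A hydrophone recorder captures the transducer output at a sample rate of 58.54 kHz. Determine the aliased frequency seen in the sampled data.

92.12 kHz mod fs = 33.58 kHz.
33.58 kHz > fs/2 = 29.27 kHz, folds to fs − 33.58 kHz = 24.96 kHz.

24.96 kHz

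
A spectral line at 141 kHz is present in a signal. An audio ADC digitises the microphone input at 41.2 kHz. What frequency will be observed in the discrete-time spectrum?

17.4 kHz

141 kHz mod fs = 17.4 kHz.
17.4 kHz ≤ fs/2 = 20.6 kHz, appears at 17.4 kHz.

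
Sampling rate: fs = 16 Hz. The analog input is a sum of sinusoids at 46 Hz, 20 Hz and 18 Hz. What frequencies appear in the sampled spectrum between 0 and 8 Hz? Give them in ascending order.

fs/2 = 8 Hz.
46 Hz mod fs = 14 Hz.
14 Hz > fs/2 = 8 Hz, folds to fs − 14 Hz = 2 Hz.
20 Hz mod fs = 4 Hz.
4 Hz ≤ fs/2 = 8 Hz, appears at 4 Hz.
18 Hz mod fs = 2 Hz.
2 Hz ≤ fs/2 = 8 Hz, appears at 2 Hz.
Distinct values: {2 Hz, 4 Hz}.

2 Hz, 4 Hz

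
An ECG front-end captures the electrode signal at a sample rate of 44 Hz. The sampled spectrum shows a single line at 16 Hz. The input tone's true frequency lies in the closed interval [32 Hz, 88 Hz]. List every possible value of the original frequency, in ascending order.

60 Hz, 72 Hz

Frequencies that alias to 16 Hz are k·fs ± 16 Hz for integer k ≥ 0.
k=0: 16 Hz.
k=1: 28 Hz, 60 Hz.
k=2: 72 Hz, 104 Hz.
k=3: 116 Hz, 148 Hz.
Within [32 Hz, 88 Hz]: 60 Hz, 72 Hz.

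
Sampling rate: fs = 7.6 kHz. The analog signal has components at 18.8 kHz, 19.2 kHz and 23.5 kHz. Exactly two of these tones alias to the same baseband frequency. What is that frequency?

fs/2 = 3.8 kHz.
18.8 kHz mod fs = 3.6 kHz.
3.6 kHz ≤ fs/2 = 3.8 kHz, appears at 3.6 kHz.
19.2 kHz mod fs = 4 kHz.
4 kHz > fs/2 = 3.8 kHz, folds to fs − 4 kHz = 3.6 kHz.
23.5 kHz mod fs = 0.7 kHz.
0.7 kHz ≤ fs/2 = 3.8 kHz, appears at 0.7 kHz.
18.8 kHz and 19.2 kHz both map to 3.6 kHz.

3.6 kHz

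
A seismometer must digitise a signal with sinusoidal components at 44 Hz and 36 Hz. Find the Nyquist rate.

Highest-frequency component: 44 Hz.
Nyquist rate = 2 × 44 Hz = 88 Hz.

88 Hz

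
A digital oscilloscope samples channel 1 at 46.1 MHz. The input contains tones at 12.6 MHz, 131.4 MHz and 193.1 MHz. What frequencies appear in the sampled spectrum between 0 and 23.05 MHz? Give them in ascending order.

fs/2 = 23.05 MHz.
12.6 MHz ≤ fs/2 = 23.05 MHz, passes unchanged.
131.4 MHz mod fs = 39.2 MHz.
39.2 MHz > fs/2 = 23.05 MHz, folds to fs − 39.2 MHz = 6.9 MHz.
193.1 MHz mod fs = 8.7 MHz.
8.7 MHz ≤ fs/2 = 23.05 MHz, appears at 8.7 MHz.
Distinct values: {6.9 MHz, 8.7 MHz, 12.6 MHz}.

6.9 MHz, 8.7 MHz, 12.6 MHz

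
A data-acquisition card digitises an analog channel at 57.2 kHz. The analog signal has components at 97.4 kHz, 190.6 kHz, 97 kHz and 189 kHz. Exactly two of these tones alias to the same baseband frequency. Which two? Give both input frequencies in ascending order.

fs/2 = 28.6 kHz.
97.4 kHz mod fs = 40.2 kHz.
40.2 kHz > fs/2 = 28.6 kHz, folds to fs − 40.2 kHz = 17 kHz.
190.6 kHz mod fs = 19 kHz.
19 kHz ≤ fs/2 = 28.6 kHz, appears at 19 kHz.
97 kHz mod fs = 39.8 kHz.
39.8 kHz > fs/2 = 28.6 kHz, folds to fs − 39.8 kHz = 17.4 kHz.
189 kHz mod fs = 17.4 kHz.
17.4 kHz ≤ fs/2 = 28.6 kHz, appears at 17.4 kHz.
97 kHz and 189 kHz both map to 17.4 kHz.

97 kHz, 189 kHz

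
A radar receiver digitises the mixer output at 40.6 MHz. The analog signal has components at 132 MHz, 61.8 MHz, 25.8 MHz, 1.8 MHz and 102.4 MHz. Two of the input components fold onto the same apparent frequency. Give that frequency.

fs/2 = 20.3 MHz.
132 MHz mod fs = 10.2 MHz.
10.2 MHz ≤ fs/2 = 20.3 MHz, appears at 10.2 MHz.
61.8 MHz mod fs = 21.2 MHz.
21.2 MHz > fs/2 = 20.3 MHz, folds to fs − 21.2 MHz = 19.4 MHz.
25.8 MHz > fs/2 = 20.3 MHz, folds to fs − 25.8 MHz = 14.8 MHz.
1.8 MHz ≤ fs/2 = 20.3 MHz, passes unchanged.
102.4 MHz mod fs = 21.2 MHz.
21.2 MHz > fs/2 = 20.3 MHz, folds to fs − 21.2 MHz = 19.4 MHz.
61.8 MHz and 102.4 MHz both map to 19.4 MHz.

19.4 MHz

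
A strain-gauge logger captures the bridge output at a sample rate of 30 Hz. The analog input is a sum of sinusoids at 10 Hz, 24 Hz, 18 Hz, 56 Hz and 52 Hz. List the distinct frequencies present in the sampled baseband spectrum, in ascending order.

fs/2 = 15 Hz.
10 Hz ≤ fs/2 = 15 Hz, passes unchanged.
24 Hz > fs/2 = 15 Hz, folds to fs − 24 Hz = 6 Hz.
18 Hz > fs/2 = 15 Hz, folds to fs − 18 Hz = 12 Hz.
56 Hz mod fs = 26 Hz.
26 Hz > fs/2 = 15 Hz, folds to fs − 26 Hz = 4 Hz.
52 Hz mod fs = 22 Hz.
22 Hz > fs/2 = 15 Hz, folds to fs − 22 Hz = 8 Hz.
Distinct values: {4 Hz, 6 Hz, 8 Hz, 10 Hz, 12 Hz}.

4 Hz, 6 Hz, 8 Hz, 10 Hz, 12 Hz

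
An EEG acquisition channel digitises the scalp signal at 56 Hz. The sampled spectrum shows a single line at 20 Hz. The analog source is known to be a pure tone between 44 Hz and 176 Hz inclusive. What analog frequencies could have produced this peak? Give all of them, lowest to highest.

Frequencies that alias to 20 Hz are k·fs ± 20 Hz for integer k ≥ 0.
k=0: 20 Hz.
k=1: 36 Hz, 76 Hz.
k=2: 92 Hz, 132 Hz.
k=3: 148 Hz, 188 Hz.
k=4: 204 Hz, 244 Hz.
Within [44 Hz, 176 Hz]: 76 Hz, 92 Hz, 132 Hz, 148 Hz.

76 Hz, 92 Hz, 132 Hz, 148 Hz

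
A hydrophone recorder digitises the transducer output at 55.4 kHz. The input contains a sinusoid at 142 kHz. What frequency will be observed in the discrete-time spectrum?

142 kHz mod fs = 31.2 kHz.
31.2 kHz > fs/2 = 27.7 kHz, folds to fs − 31.2 kHz = 24.2 kHz.

24.2 kHz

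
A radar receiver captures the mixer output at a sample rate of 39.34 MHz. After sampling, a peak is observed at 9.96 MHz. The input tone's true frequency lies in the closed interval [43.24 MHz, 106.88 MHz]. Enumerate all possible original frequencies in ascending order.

Frequencies that alias to 9.96 MHz are k·fs ± 9.96 MHz for integer k ≥ 0.
k=0: 9.96 MHz.
k=1: 29.38 MHz, 49.3 MHz.
k=2: 68.72 MHz, 88.64 MHz.
k=3: 108.06 MHz, 127.98 MHz.
Within [43.24 MHz, 106.88 MHz]: 49.3 MHz, 68.72 MHz, 88.64 MHz.

49.3 MHz, 68.72 MHz, 88.64 MHz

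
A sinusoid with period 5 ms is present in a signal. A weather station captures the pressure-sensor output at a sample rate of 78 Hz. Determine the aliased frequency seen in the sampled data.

34 Hz

T = 5 ms → f = 1/T = 200 Hz.
200 Hz mod fs = 44 Hz.
44 Hz > fs/2 = 39 Hz, folds to fs − 44 Hz = 34 Hz.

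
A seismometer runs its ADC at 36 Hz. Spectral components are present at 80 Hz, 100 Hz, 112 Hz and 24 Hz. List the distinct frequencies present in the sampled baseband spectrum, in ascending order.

4 Hz, 8 Hz, 12 Hz

fs/2 = 18 Hz.
80 Hz mod fs = 8 Hz.
8 Hz ≤ fs/2 = 18 Hz, appears at 8 Hz.
100 Hz mod fs = 28 Hz.
28 Hz > fs/2 = 18 Hz, folds to fs − 28 Hz = 8 Hz.
112 Hz mod fs = 4 Hz.
4 Hz ≤ fs/2 = 18 Hz, appears at 4 Hz.
24 Hz > fs/2 = 18 Hz, folds to fs − 24 Hz = 12 Hz.
Distinct values: {4 Hz, 8 Hz, 12 Hz}.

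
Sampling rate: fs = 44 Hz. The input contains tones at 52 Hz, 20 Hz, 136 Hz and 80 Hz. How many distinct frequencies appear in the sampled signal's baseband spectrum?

fs/2 = 22 Hz.
52 Hz mod fs = 8 Hz.
8 Hz ≤ fs/2 = 22 Hz, appears at 8 Hz.
20 Hz ≤ fs/2 = 22 Hz, passes unchanged.
136 Hz mod fs = 4 Hz.
4 Hz ≤ fs/2 = 22 Hz, appears at 4 Hz.
80 Hz mod fs = 36 Hz.
36 Hz > fs/2 = 22 Hz, folds to fs − 36 Hz = 8 Hz.
Distinct values: {4 Hz, 8 Hz, 20 Hz} → 3.

3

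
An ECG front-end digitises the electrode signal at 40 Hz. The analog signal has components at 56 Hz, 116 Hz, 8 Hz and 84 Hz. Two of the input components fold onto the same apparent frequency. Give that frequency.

4 Hz

fs/2 = 20 Hz.
56 Hz mod fs = 16 Hz.
16 Hz ≤ fs/2 = 20 Hz, appears at 16 Hz.
116 Hz mod fs = 36 Hz.
36 Hz > fs/2 = 20 Hz, folds to fs − 36 Hz = 4 Hz.
8 Hz ≤ fs/2 = 20 Hz, passes unchanged.
84 Hz mod fs = 4 Hz.
4 Hz ≤ fs/2 = 20 Hz, appears at 4 Hz.
84 Hz and 116 Hz both map to 4 Hz.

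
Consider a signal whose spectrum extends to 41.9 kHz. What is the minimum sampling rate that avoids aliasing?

Nyquist rate = 2 × 41.9 kHz = 83.8 kHz.

83.8 kHz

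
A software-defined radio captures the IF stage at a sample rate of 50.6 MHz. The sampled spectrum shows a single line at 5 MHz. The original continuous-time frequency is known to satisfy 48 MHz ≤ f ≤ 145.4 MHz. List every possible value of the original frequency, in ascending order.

55.6 MHz, 96.2 MHz, 106.2 MHz

Frequencies that alias to 5 MHz are k·fs ± 5 MHz for integer k ≥ 0.
k=0: 5 MHz.
k=1: 45.6 MHz, 55.6 MHz.
k=2: 96.2 MHz, 106.2 MHz.
k=3: 146.8 MHz, 156.8 MHz.
Within [48 MHz, 145.4 MHz]: 55.6 MHz, 96.2 MHz, 106.2 MHz.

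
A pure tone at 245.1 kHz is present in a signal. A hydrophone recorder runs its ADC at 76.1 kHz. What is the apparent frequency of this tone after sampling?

16.8 kHz

245.1 kHz mod fs = 16.8 kHz.
16.8 kHz ≤ fs/2 = 38.05 kHz, appears at 16.8 kHz.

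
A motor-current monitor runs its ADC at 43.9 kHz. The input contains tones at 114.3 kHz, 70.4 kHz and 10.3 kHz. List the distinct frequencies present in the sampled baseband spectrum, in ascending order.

10.3 kHz, 17.4 kHz

fs/2 = 21.95 kHz.
114.3 kHz mod fs = 26.5 kHz.
26.5 kHz > fs/2 = 21.95 kHz, folds to fs − 26.5 kHz = 17.4 kHz.
70.4 kHz mod fs = 26.5 kHz.
26.5 kHz > fs/2 = 21.95 kHz, folds to fs − 26.5 kHz = 17.4 kHz.
10.3 kHz ≤ fs/2 = 21.95 kHz, passes unchanged.
Distinct values: {10.3 kHz, 17.4 kHz}.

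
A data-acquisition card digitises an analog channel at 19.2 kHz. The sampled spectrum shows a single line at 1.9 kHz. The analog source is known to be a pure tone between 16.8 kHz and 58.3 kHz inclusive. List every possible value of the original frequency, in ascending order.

17.3 kHz, 21.1 kHz, 36.5 kHz, 40.3 kHz, 55.7 kHz

Frequencies that alias to 1.9 kHz are k·fs ± 1.9 kHz for integer k ≥ 0.
k=0: 1.9 kHz.
k=1: 17.3 kHz, 21.1 kHz.
k=2: 36.5 kHz, 40.3 kHz.
k=3: 55.7 kHz, 59.5 kHz.
k=4: 74.9 kHz, 78.7 kHz.
Within [16.8 kHz, 58.3 kHz]: 17.3 kHz, 21.1 kHz, 36.5 kHz, 40.3 kHz, 55.7 kHz.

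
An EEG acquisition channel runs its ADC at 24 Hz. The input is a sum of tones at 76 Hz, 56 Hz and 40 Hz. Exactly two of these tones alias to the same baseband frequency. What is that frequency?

8 Hz

fs/2 = 12 Hz.
76 Hz mod fs = 4 Hz.
4 Hz ≤ fs/2 = 12 Hz, appears at 4 Hz.
56 Hz mod fs = 8 Hz.
8 Hz ≤ fs/2 = 12 Hz, appears at 8 Hz.
40 Hz mod fs = 16 Hz.
16 Hz > fs/2 = 12 Hz, folds to fs − 16 Hz = 8 Hz.
40 Hz and 56 Hz both map to 8 Hz.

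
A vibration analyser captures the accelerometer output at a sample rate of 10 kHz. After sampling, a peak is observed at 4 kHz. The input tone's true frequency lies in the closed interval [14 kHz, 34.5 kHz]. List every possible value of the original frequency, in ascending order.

14 kHz, 16 kHz, 24 kHz, 26 kHz, 34 kHz

Frequencies that alias to 4 kHz are k·fs ± 4 kHz for integer k ≥ 0.
k=0: 4 kHz.
k=1: 6 kHz, 14 kHz.
k=2: 16 kHz, 24 kHz.
k=3: 26 kHz, 34 kHz.
k=4: 36 kHz, 44 kHz.
Within [14 kHz, 34.5 kHz]: 14 kHz, 16 kHz, 24 kHz, 26 kHz, 34 kHz.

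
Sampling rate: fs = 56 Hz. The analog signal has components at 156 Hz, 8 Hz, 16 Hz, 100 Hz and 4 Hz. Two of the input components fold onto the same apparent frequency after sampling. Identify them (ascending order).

100 Hz, 156 Hz

fs/2 = 28 Hz.
156 Hz mod fs = 44 Hz.
44 Hz > fs/2 = 28 Hz, folds to fs − 44 Hz = 12 Hz.
8 Hz ≤ fs/2 = 28 Hz, passes unchanged.
16 Hz ≤ fs/2 = 28 Hz, passes unchanged.
100 Hz mod fs = 44 Hz.
44 Hz > fs/2 = 28 Hz, folds to fs − 44 Hz = 12 Hz.
4 Hz ≤ fs/2 = 28 Hz, passes unchanged.
100 Hz and 156 Hz both map to 12 Hz.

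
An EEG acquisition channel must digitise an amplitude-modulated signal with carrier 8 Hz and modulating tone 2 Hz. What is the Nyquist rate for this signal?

20 Hz

AM sidebands sit at fc ± fm = 6 Hz and 10 Hz.
Highest-frequency component: 10 Hz.
Nyquist rate = 2 × 10 Hz = 20 Hz.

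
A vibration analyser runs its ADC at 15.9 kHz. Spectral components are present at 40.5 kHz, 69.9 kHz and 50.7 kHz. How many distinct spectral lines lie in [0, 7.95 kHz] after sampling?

3

fs/2 = 7.95 kHz.
40.5 kHz mod fs = 8.7 kHz.
8.7 kHz > fs/2 = 7.95 kHz, folds to fs − 8.7 kHz = 7.2 kHz.
69.9 kHz mod fs = 6.3 kHz.
6.3 kHz ≤ fs/2 = 7.95 kHz, appears at 6.3 kHz.
50.7 kHz mod fs = 3 kHz.
3 kHz ≤ fs/2 = 7.95 kHz, appears at 3 kHz.
Distinct values: {3 kHz, 6.3 kHz, 7.2 kHz} → 3.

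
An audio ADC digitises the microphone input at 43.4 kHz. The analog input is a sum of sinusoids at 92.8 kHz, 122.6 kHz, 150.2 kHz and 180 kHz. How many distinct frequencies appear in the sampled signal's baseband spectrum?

fs/2 = 21.7 kHz.
92.8 kHz mod fs = 6 kHz.
6 kHz ≤ fs/2 = 21.7 kHz, appears at 6 kHz.
122.6 kHz mod fs = 35.8 kHz.
35.8 kHz > fs/2 = 21.7 kHz, folds to fs − 35.8 kHz = 7.6 kHz.
150.2 kHz mod fs = 20 kHz.
20 kHz ≤ fs/2 = 21.7 kHz, appears at 20 kHz.
180 kHz mod fs = 6.4 kHz.
6.4 kHz ≤ fs/2 = 21.7 kHz, appears at 6.4 kHz.
Distinct values: {6 kHz, 6.4 kHz, 7.6 kHz, 20 kHz} → 4.

4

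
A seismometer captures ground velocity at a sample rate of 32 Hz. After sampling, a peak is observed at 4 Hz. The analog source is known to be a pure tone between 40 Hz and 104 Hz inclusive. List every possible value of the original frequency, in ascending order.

Frequencies that alias to 4 Hz are k·fs ± 4 Hz for integer k ≥ 0.
k=0: 4 Hz.
k=1: 28 Hz, 36 Hz.
k=2: 60 Hz, 68 Hz.
k=3: 92 Hz, 100 Hz.
k=4: 124 Hz, 132 Hz.
Within [40 Hz, 104 Hz]: 60 Hz, 68 Hz, 92 Hz, 100 Hz.

60 Hz, 68 Hz, 92 Hz, 100 Hz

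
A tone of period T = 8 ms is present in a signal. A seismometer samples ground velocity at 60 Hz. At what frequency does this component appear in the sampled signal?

T = 8 ms → f = 1/T = 125 Hz.
125 Hz mod fs = 5 Hz.
5 Hz ≤ fs/2 = 30 Hz, appears at 5 Hz.

5 Hz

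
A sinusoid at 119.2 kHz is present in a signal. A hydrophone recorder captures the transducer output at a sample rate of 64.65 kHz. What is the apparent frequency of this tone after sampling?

119.2 kHz mod fs = 54.55 kHz.
54.55 kHz > fs/2 = 32.325 kHz, folds to fs − 54.55 kHz = 10.1 kHz.

10.1 kHz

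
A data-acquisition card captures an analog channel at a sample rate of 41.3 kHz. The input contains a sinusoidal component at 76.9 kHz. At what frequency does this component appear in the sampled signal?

5.7 kHz

76.9 kHz mod fs = 35.6 kHz.
35.6 kHz > fs/2 = 20.65 kHz, folds to fs − 35.6 kHz = 5.7 kHz.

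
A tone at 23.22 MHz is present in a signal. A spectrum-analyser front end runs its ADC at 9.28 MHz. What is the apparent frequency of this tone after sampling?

23.22 MHz mod fs = 4.66 MHz.
4.66 MHz > fs/2 = 4.64 MHz, folds to fs − 4.66 MHz = 4.62 MHz.

4.62 MHz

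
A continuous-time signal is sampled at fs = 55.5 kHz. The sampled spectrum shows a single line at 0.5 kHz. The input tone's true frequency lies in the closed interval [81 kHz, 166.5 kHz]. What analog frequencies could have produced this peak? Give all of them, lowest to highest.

Frequencies that alias to 0.5 kHz are k·fs ± 0.5 kHz for integer k ≥ 0.
k=0: 0.5 kHz.
k=1: 55 kHz, 56 kHz.
k=2: 110.5 kHz, 111.5 kHz.
k=3: 166 kHz, 167 kHz.
k=4: 221.5 kHz, 222.5 kHz.
Within [81 kHz, 166.5 kHz]: 110.5 kHz, 111.5 kHz, 166 kHz.

110.5 kHz, 111.5 kHz, 166 kHz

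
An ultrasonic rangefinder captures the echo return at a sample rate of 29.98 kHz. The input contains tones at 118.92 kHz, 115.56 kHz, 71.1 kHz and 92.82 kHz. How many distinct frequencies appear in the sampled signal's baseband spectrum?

fs/2 = 14.99 kHz.
118.92 kHz mod fs = 28.98 kHz.
28.98 kHz > fs/2 = 14.99 kHz, folds to fs − 28.98 kHz = 1 kHz.
115.56 kHz mod fs = 25.62 kHz.
25.62 kHz > fs/2 = 14.99 kHz, folds to fs − 25.62 kHz = 4.36 kHz.
71.1 kHz mod fs = 11.14 kHz.
11.14 kHz ≤ fs/2 = 14.99 kHz, appears at 11.14 kHz.
92.82 kHz mod fs = 2.88 kHz.
2.88 kHz ≤ fs/2 = 14.99 kHz, appears at 2.88 kHz.
Distinct values: {1 kHz, 2.88 kHz, 4.36 kHz, 11.14 kHz} → 4.

4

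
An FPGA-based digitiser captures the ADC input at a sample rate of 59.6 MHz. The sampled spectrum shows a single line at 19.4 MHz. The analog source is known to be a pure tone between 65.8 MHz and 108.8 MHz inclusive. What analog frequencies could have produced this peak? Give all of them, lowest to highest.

Frequencies that alias to 19.4 MHz are k·fs ± 19.4 MHz for integer k ≥ 0.
k=0: 19.4 MHz.
k=1: 40.2 MHz, 79 MHz.
k=2: 99.8 MHz, 138.6 MHz.
k=3: 159.4 MHz, 198.2 MHz.
Within [65.8 MHz, 108.8 MHz]: 79 MHz, 99.8 MHz.

79 MHz, 99.8 MHz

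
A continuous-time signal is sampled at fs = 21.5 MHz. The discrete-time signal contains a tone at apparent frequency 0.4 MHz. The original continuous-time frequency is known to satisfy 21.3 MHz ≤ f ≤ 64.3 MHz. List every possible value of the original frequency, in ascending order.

21.9 MHz, 42.6 MHz, 43.4 MHz, 64.1 MHz

Frequencies that alias to 0.4 MHz are k·fs ± 0.4 MHz for integer k ≥ 0.
k=0: 0.4 MHz.
k=1: 21.1 MHz, 21.9 MHz.
k=2: 42.6 MHz, 43.4 MHz.
k=3: 64.1 MHz, 64.9 MHz.
k=4: 85.6 MHz, 86.4 MHz.
Within [21.3 MHz, 64.3 MHz]: 21.9 MHz, 42.6 MHz, 43.4 MHz, 64.1 MHz.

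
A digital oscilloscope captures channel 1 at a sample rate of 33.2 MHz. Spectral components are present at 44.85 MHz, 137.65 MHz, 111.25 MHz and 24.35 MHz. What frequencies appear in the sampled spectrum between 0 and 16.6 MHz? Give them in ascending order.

fs/2 = 16.6 MHz.
44.85 MHz mod fs = 11.65 MHz.
11.65 MHz ≤ fs/2 = 16.6 MHz, appears at 11.65 MHz.
137.65 MHz mod fs = 4.85 MHz.
4.85 MHz ≤ fs/2 = 16.6 MHz, appears at 4.85 MHz.
111.25 MHz mod fs = 11.65 MHz.
11.65 MHz ≤ fs/2 = 16.6 MHz, appears at 11.65 MHz.
24.35 MHz > fs/2 = 16.6 MHz, folds to fs − 24.35 MHz = 8.85 MHz.
Distinct values: {4.85 MHz, 8.85 MHz, 11.65 MHz}.

4.85 MHz, 8.85 MHz, 11.65 MHz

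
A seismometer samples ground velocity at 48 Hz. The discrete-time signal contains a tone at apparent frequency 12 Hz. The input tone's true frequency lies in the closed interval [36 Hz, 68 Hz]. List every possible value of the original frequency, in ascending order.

Frequencies that alias to 12 Hz are k·fs ± 12 Hz for integer k ≥ 0.
k=0: 12 Hz.
k=1: 36 Hz, 60 Hz.
k=2: 84 Hz, 108 Hz.
Within [36 Hz, 68 Hz]: 36 Hz, 60 Hz.

36 Hz, 60 Hz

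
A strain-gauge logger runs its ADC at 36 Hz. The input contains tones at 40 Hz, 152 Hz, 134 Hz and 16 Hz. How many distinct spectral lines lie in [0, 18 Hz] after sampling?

4

fs/2 = 18 Hz.
40 Hz mod fs = 4 Hz.
4 Hz ≤ fs/2 = 18 Hz, appears at 4 Hz.
152 Hz mod fs = 8 Hz.
8 Hz ≤ fs/2 = 18 Hz, appears at 8 Hz.
134 Hz mod fs = 26 Hz.
26 Hz > fs/2 = 18 Hz, folds to fs − 26 Hz = 10 Hz.
16 Hz ≤ fs/2 = 18 Hz, passes unchanged.
Distinct values: {4 Hz, 8 Hz, 10 Hz, 16 Hz} → 4.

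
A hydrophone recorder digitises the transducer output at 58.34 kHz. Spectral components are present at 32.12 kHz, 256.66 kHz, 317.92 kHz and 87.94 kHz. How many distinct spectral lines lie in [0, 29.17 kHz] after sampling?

fs/2 = 29.17 kHz.
32.12 kHz > fs/2 = 29.17 kHz, folds to fs − 32.12 kHz = 26.22 kHz.
256.66 kHz mod fs = 23.3 kHz.
23.3 kHz ≤ fs/2 = 29.17 kHz, appears at 23.3 kHz.
317.92 kHz mod fs = 26.22 kHz.
26.22 kHz ≤ fs/2 = 29.17 kHz, appears at 26.22 kHz.
87.94 kHz mod fs = 29.6 kHz.
29.6 kHz > fs/2 = 29.17 kHz, folds to fs − 29.6 kHz = 28.74 kHz.
Distinct values: {23.3 kHz, 26.22 kHz, 28.74 kHz} → 3.

3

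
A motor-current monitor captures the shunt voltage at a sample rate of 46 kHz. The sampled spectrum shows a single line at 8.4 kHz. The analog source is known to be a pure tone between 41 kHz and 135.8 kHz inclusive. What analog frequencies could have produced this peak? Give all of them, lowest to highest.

54.4 kHz, 83.6 kHz, 100.4 kHz, 129.6 kHz

Frequencies that alias to 8.4 kHz are k·fs ± 8.4 kHz for integer k ≥ 0.
k=0: 8.4 kHz.
k=1: 37.6 kHz, 54.4 kHz.
k=2: 83.6 kHz, 100.4 kHz.
k=3: 129.6 kHz, 146.4 kHz.
k=4: 175.6 kHz, 192.4 kHz.
Within [41 kHz, 135.8 kHz]: 54.4 kHz, 83.6 kHz, 100.4 kHz, 129.6 kHz.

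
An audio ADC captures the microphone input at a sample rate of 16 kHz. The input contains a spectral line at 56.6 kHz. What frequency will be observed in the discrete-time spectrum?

7.4 kHz

56.6 kHz mod fs = 8.6 kHz.
8.6 kHz > fs/2 = 8 kHz, folds to fs − 8.6 kHz = 7.4 kHz.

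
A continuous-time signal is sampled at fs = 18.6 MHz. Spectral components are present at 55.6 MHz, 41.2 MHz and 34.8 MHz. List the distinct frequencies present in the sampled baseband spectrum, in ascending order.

fs/2 = 9.3 MHz.
55.6 MHz mod fs = 18.4 MHz.
18.4 MHz > fs/2 = 9.3 MHz, folds to fs − 18.4 MHz = 0.2 MHz.
41.2 MHz mod fs = 4 MHz.
4 MHz ≤ fs/2 = 9.3 MHz, appears at 4 MHz.
34.8 MHz mod fs = 16.2 MHz.
16.2 MHz > fs/2 = 9.3 MHz, folds to fs − 16.2 MHz = 2.4 MHz.
Distinct values: {0.2 MHz, 2.4 MHz, 4 MHz}.

0.2 MHz, 2.4 MHz, 4 MHz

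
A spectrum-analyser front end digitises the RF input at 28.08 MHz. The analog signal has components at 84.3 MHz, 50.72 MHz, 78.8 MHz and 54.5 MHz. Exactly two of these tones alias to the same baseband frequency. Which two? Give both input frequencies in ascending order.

50.72 MHz, 78.8 MHz

fs/2 = 14.04 MHz.
84.3 MHz mod fs = 0.06 MHz.
0.06 MHz ≤ fs/2 = 14.04 MHz, appears at 0.06 MHz.
50.72 MHz mod fs = 22.64 MHz.
22.64 MHz > fs/2 = 14.04 MHz, folds to fs − 22.64 MHz = 5.44 MHz.
78.8 MHz mod fs = 22.64 MHz.
22.64 MHz > fs/2 = 14.04 MHz, folds to fs − 22.64 MHz = 5.44 MHz.
54.5 MHz mod fs = 26.42 MHz.
26.42 MHz > fs/2 = 14.04 MHz, folds to fs − 26.42 MHz = 1.66 MHz.
50.72 MHz and 78.8 MHz both map to 5.44 MHz.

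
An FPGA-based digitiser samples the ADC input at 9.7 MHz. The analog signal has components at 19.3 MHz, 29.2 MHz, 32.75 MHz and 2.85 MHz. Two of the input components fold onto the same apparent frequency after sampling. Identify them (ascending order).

fs/2 = 4.85 MHz.
19.3 MHz mod fs = 9.6 MHz.
9.6 MHz > fs/2 = 4.85 MHz, folds to fs − 9.6 MHz = 0.1 MHz.
29.2 MHz mod fs = 0.1 MHz.
0.1 MHz ≤ fs/2 = 4.85 MHz, appears at 0.1 MHz.
32.75 MHz mod fs = 3.65 MHz.
3.65 MHz ≤ fs/2 = 4.85 MHz, appears at 3.65 MHz.
2.85 MHz ≤ fs/2 = 4.85 MHz, passes unchanged.
19.3 MHz and 29.2 MHz both map to 0.1 MHz.

19.3 MHz, 29.2 MHz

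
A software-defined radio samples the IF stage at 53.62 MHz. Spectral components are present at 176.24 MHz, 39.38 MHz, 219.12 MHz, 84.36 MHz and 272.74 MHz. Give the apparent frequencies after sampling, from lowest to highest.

fs/2 = 26.81 MHz.
176.24 MHz mod fs = 15.38 MHz.
15.38 MHz ≤ fs/2 = 26.81 MHz, appears at 15.38 MHz.
39.38 MHz > fs/2 = 26.81 MHz, folds to fs − 39.38 MHz = 14.24 MHz.
219.12 MHz mod fs = 4.64 MHz.
4.64 MHz ≤ fs/2 = 26.81 MHz, appears at 4.64 MHz.
84.36 MHz mod fs = 30.74 MHz.
30.74 MHz > fs/2 = 26.81 MHz, folds to fs − 30.74 MHz = 22.88 MHz.
272.74 MHz mod fs = 4.64 MHz.
4.64 MHz ≤ fs/2 = 26.81 MHz, appears at 4.64 MHz.
Distinct values: {4.64 MHz, 14.24 MHz, 15.38 MHz, 22.88 MHz}.

4.64 MHz, 14.24 MHz, 15.38 MHz, 22.88 MHz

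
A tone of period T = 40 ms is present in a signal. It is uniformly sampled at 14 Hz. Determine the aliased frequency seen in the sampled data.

3 Hz

T = 40 ms → f = 1/T = 25 Hz.
25 Hz mod fs = 11 Hz.
11 Hz > fs/2 = 7 Hz, folds to fs − 11 Hz = 3 Hz.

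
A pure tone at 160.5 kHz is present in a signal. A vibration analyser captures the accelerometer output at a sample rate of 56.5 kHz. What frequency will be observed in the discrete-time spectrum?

160.5 kHz mod fs = 47.5 kHz.
47.5 kHz > fs/2 = 28.25 kHz, folds to fs − 47.5 kHz = 9 kHz.

9 kHz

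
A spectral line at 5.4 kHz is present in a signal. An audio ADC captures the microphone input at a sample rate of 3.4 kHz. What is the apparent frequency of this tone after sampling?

5.4 kHz mod fs = 2 kHz.
2 kHz > fs/2 = 1.7 kHz, folds to fs − 2 kHz = 1.4 kHz.

1.4 kHz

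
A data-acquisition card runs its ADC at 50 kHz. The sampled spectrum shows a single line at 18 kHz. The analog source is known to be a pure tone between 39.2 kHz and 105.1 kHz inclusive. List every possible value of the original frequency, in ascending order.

68 kHz, 82 kHz

Frequencies that alias to 18 kHz are k·fs ± 18 kHz for integer k ≥ 0.
k=0: 18 kHz.
k=1: 32 kHz, 68 kHz.
k=2: 82 kHz, 118 kHz.
k=3: 132 kHz, 168 kHz.
Within [39.2 kHz, 105.1 kHz]: 68 kHz, 82 kHz.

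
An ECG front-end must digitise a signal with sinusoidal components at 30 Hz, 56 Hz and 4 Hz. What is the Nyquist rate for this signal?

112 Hz

Highest-frequency component: 56 Hz.
Nyquist rate = 2 × 56 Hz = 112 Hz.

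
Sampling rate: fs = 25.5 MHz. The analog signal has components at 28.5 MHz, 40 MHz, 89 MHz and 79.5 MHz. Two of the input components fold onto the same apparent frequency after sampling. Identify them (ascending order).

fs/2 = 12.75 MHz.
28.5 MHz mod fs = 3 MHz.
3 MHz ≤ fs/2 = 12.75 MHz, appears at 3 MHz.
40 MHz mod fs = 14.5 MHz.
14.5 MHz > fs/2 = 12.75 MHz, folds to fs − 14.5 MHz = 11 MHz.
89 MHz mod fs = 12.5 MHz.
12.5 MHz ≤ fs/2 = 12.75 MHz, appears at 12.5 MHz.
79.5 MHz mod fs = 3 MHz.
3 MHz ≤ fs/2 = 12.75 MHz, appears at 3 MHz.
28.5 MHz and 79.5 MHz both map to 3 MHz.

28.5 MHz, 79.5 MHz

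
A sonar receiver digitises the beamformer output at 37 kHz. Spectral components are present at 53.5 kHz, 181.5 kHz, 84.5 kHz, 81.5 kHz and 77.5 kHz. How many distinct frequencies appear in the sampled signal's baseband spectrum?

fs/2 = 18.5 kHz.
53.5 kHz mod fs = 16.5 kHz.
16.5 kHz ≤ fs/2 = 18.5 kHz, appears at 16.5 kHz.
181.5 kHz mod fs = 33.5 kHz.
33.5 kHz > fs/2 = 18.5 kHz, folds to fs − 33.5 kHz = 3.5 kHz.
84.5 kHz mod fs = 10.5 kHz.
10.5 kHz ≤ fs/2 = 18.5 kHz, appears at 10.5 kHz.
81.5 kHz mod fs = 7.5 kHz.
7.5 kHz ≤ fs/2 = 18.5 kHz, appears at 7.5 kHz.
77.5 kHz mod fs = 3.5 kHz.
3.5 kHz ≤ fs/2 = 18.5 kHz, appears at 3.5 kHz.
Distinct values: {3.5 kHz, 7.5 kHz, 10.5 kHz, 16.5 kHz} → 4.

4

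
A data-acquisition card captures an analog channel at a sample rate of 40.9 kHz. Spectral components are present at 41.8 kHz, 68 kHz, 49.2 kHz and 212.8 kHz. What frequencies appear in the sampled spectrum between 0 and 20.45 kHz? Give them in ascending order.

fs/2 = 20.45 kHz.
41.8 kHz mod fs = 0.9 kHz.
0.9 kHz ≤ fs/2 = 20.45 kHz, appears at 0.9 kHz.
68 kHz mod fs = 27.1 kHz.
27.1 kHz > fs/2 = 20.45 kHz, folds to fs − 27.1 kHz = 13.8 kHz.
49.2 kHz mod fs = 8.3 kHz.
8.3 kHz ≤ fs/2 = 20.45 kHz, appears at 8.3 kHz.
212.8 kHz mod fs = 8.3 kHz.
8.3 kHz ≤ fs/2 = 20.45 kHz, appears at 8.3 kHz.
Distinct values: {0.9 kHz, 8.3 kHz, 13.8 kHz}.

0.9 kHz, 8.3 kHz, 13.8 kHz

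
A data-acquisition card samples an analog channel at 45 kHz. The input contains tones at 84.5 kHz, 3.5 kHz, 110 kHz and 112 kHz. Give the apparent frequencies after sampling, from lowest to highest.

fs/2 = 22.5 kHz.
84.5 kHz mod fs = 39.5 kHz.
39.5 kHz > fs/2 = 22.5 kHz, folds to fs − 39.5 kHz = 5.5 kHz.
3.5 kHz ≤ fs/2 = 22.5 kHz, passes unchanged.
110 kHz mod fs = 20 kHz.
20 kHz ≤ fs/2 = 22.5 kHz, appears at 20 kHz.
112 kHz mod fs = 22 kHz.
22 kHz ≤ fs/2 = 22.5 kHz, appears at 22 kHz.
Distinct values: {3.5 kHz, 5.5 kHz, 20 kHz, 22 kHz}.

3.5 kHz, 5.5 kHz, 20 kHz, 22 kHz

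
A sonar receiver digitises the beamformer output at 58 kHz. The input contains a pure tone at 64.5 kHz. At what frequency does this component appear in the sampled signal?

64.5 kHz mod fs = 6.5 kHz.
6.5 kHz ≤ fs/2 = 29 kHz, appears at 6.5 kHz.

6.5 kHz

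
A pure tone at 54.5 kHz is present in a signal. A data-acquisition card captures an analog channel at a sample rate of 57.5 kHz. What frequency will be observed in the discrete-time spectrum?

3 kHz

54.5 kHz > fs/2 = 28.75 kHz, folds to fs − 54.5 kHz = 3 kHz.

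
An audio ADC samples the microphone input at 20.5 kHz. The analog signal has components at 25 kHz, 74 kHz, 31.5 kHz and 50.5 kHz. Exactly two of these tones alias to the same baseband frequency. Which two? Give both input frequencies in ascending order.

fs/2 = 10.25 kHz.
25 kHz mod fs = 4.5 kHz.
4.5 kHz ≤ fs/2 = 10.25 kHz, appears at 4.5 kHz.
74 kHz mod fs = 12.5 kHz.
12.5 kHz > fs/2 = 10.25 kHz, folds to fs − 12.5 kHz = 8 kHz.
31.5 kHz mod fs = 11 kHz.
11 kHz > fs/2 = 10.25 kHz, folds to fs − 11 kHz = 9.5 kHz.
50.5 kHz mod fs = 9.5 kHz.
9.5 kHz ≤ fs/2 = 10.25 kHz, appears at 9.5 kHz.
31.5 kHz and 50.5 kHz both map to 9.5 kHz.

31.5 kHz, 50.5 kHz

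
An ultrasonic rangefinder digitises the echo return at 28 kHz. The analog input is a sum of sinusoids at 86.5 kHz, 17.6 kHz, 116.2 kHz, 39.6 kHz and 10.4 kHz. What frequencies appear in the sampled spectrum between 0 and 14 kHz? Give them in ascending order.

fs/2 = 14 kHz.
86.5 kHz mod fs = 2.5 kHz.
2.5 kHz ≤ fs/2 = 14 kHz, appears at 2.5 kHz.
17.6 kHz > fs/2 = 14 kHz, folds to fs − 17.6 kHz = 10.4 kHz.
116.2 kHz mod fs = 4.2 kHz.
4.2 kHz ≤ fs/2 = 14 kHz, appears at 4.2 kHz.
39.6 kHz mod fs = 11.6 kHz.
11.6 kHz ≤ fs/2 = 14 kHz, appears at 11.6 kHz.
10.4 kHz ≤ fs/2 = 14 kHz, passes unchanged.
Distinct values: {2.5 kHz, 4.2 kHz, 10.4 kHz, 11.6 kHz}.

2.5 kHz, 4.2 kHz, 10.4 kHz, 11.6 kHz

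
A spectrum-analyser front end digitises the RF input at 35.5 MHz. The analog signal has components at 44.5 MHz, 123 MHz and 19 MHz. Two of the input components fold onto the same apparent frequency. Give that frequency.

16.5 MHz

fs/2 = 17.75 MHz.
44.5 MHz mod fs = 9 MHz.
9 MHz ≤ fs/2 = 17.75 MHz, appears at 9 MHz.
123 MHz mod fs = 16.5 MHz.
16.5 MHz ≤ fs/2 = 17.75 MHz, appears at 16.5 MHz.
19 MHz > fs/2 = 17.75 MHz, folds to fs − 19 MHz = 16.5 MHz.
19 MHz and 123 MHz both map to 16.5 MHz.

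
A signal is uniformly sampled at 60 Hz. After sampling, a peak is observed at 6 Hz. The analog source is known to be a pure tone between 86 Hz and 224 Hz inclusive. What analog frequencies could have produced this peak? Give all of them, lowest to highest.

Frequencies that alias to 6 Hz are k·fs ± 6 Hz for integer k ≥ 0.
k=0: 6 Hz.
k=1: 54 Hz, 66 Hz.
k=2: 114 Hz, 126 Hz.
k=3: 174 Hz, 186 Hz.
k=4: 234 Hz, 246 Hz.
Within [86 Hz, 224 Hz]: 114 Hz, 126 Hz, 174 Hz, 186 Hz.

114 Hz, 126 Hz, 174 Hz, 186 Hz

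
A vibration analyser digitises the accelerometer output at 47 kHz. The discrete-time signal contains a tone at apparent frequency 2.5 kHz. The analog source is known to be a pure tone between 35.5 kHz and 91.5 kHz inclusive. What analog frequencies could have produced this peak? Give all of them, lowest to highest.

Frequencies that alias to 2.5 kHz are k·fs ± 2.5 kHz for integer k ≥ 0.
k=0: 2.5 kHz.
k=1: 44.5 kHz, 49.5 kHz.
k=2: 91.5 kHz, 96.5 kHz.
k=3: 138.5 kHz, 143.5 kHz.
Within [35.5 kHz, 91.5 kHz]: 44.5 kHz, 49.5 kHz, 91.5 kHz.

44.5 kHz, 49.5 kHz, 91.5 kHz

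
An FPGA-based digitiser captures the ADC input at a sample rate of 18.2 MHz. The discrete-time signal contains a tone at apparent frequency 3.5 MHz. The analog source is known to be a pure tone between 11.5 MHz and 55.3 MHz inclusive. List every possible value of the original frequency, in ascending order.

14.7 MHz, 21.7 MHz, 32.9 MHz, 39.9 MHz, 51.1 MHz

Frequencies that alias to 3.5 MHz are k·fs ± 3.5 MHz for integer k ≥ 0.
k=0: 3.5 MHz.
k=1: 14.7 MHz, 21.7 MHz.
k=2: 32.9 MHz, 39.9 MHz.
k=3: 51.1 MHz, 58.1 MHz.
k=4: 69.3 MHz, 76.3 MHz.
Within [11.5 MHz, 55.3 MHz]: 14.7 MHz, 21.7 MHz, 32.9 MHz, 39.9 MHz, 51.1 MHz.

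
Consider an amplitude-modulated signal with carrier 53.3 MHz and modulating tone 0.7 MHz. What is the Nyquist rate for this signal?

108 MHz

AM sidebands sit at fc ± fm = 52.6 MHz and 54 MHz.
Highest-frequency component: 54 MHz.
Nyquist rate = 2 × 54 MHz = 108 MHz.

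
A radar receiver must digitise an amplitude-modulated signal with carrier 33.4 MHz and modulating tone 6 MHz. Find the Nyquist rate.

AM sidebands sit at fc ± fm = 27.4 MHz and 39.4 MHz.
Highest-frequency component: 39.4 MHz.
Nyquist rate = 2 × 39.4 MHz = 78.8 MHz.

78.8 MHz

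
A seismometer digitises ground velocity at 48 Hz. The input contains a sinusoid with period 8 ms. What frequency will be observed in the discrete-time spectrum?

19 Hz

T = 8 ms → f = 1/T = 125 Hz.
125 Hz mod fs = 29 Hz.
29 Hz > fs/2 = 24 Hz, folds to fs − 29 Hz = 19 Hz.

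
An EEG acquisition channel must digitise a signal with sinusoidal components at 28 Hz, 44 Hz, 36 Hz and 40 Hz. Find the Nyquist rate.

Highest-frequency component: 44 Hz.
Nyquist rate = 2 × 44 Hz = 88 Hz.

88 Hz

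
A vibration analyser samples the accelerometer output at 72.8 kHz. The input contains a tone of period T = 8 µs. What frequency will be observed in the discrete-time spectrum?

T = 8 µs → f = 1/T = 125 kHz.
125 kHz mod fs = 52.2 kHz.
52.2 kHz > fs/2 = 36.4 kHz, folds to fs − 52.2 kHz = 20.6 kHz.

20.6 kHz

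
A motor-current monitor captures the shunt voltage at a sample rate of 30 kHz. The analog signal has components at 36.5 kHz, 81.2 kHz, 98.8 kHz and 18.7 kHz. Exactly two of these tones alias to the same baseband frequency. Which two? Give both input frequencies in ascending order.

fs/2 = 15 kHz.
36.5 kHz mod fs = 6.5 kHz.
6.5 kHz ≤ fs/2 = 15 kHz, appears at 6.5 kHz.
81.2 kHz mod fs = 21.2 kHz.
21.2 kHz > fs/2 = 15 kHz, folds to fs − 21.2 kHz = 8.8 kHz.
98.8 kHz mod fs = 8.8 kHz.
8.8 kHz ≤ fs/2 = 15 kHz, appears at 8.8 kHz.
18.7 kHz > fs/2 = 15 kHz, folds to fs − 18.7 kHz = 11.3 kHz.
81.2 kHz and 98.8 kHz both map to 8.8 kHz.

81.2 kHz, 98.8 kHz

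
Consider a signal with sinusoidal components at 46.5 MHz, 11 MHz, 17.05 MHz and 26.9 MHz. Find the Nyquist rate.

93 MHz

Highest-frequency component: 46.5 MHz.
Nyquist rate = 2 × 46.5 MHz = 93 MHz.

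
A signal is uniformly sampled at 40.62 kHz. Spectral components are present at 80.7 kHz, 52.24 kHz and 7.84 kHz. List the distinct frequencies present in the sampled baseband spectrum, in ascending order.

0.54 kHz, 7.84 kHz, 11.62 kHz

fs/2 = 20.31 kHz.
80.7 kHz mod fs = 40.08 kHz.
40.08 kHz > fs/2 = 20.31 kHz, folds to fs − 40.08 kHz = 0.54 kHz.
52.24 kHz mod fs = 11.62 kHz.
11.62 kHz ≤ fs/2 = 20.31 kHz, appears at 11.62 kHz.
7.84 kHz ≤ fs/2 = 20.31 kHz, passes unchanged.
Distinct values: {0.54 kHz, 7.84 kHz, 11.62 kHz}.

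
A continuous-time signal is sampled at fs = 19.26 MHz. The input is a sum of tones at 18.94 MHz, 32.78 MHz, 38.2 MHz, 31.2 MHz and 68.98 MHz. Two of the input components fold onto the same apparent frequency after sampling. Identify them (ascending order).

fs/2 = 9.63 MHz.
18.94 MHz > fs/2 = 9.63 MHz, folds to fs − 18.94 MHz = 0.32 MHz.
32.78 MHz mod fs = 13.52 MHz.
13.52 MHz > fs/2 = 9.63 MHz, folds to fs − 13.52 MHz = 5.74 MHz.
38.2 MHz mod fs = 18.94 MHz.
18.94 MHz > fs/2 = 9.63 MHz, folds to fs − 18.94 MHz = 0.32 MHz.
31.2 MHz mod fs = 11.94 MHz.
11.94 MHz > fs/2 = 9.63 MHz, folds to fs − 11.94 MHz = 7.32 MHz.
68.98 MHz mod fs = 11.2 MHz.
11.2 MHz > fs/2 = 9.63 MHz, folds to fs − 11.2 MHz = 8.06 MHz.
18.94 MHz and 38.2 MHz both map to 0.32 MHz.

18.94 MHz, 38.2 MHz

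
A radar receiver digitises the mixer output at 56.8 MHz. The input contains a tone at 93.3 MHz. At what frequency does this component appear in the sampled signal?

93.3 MHz mod fs = 36.5 MHz.
36.5 MHz > fs/2 = 28.4 MHz, folds to fs − 36.5 MHz = 20.3 MHz.

20.3 MHz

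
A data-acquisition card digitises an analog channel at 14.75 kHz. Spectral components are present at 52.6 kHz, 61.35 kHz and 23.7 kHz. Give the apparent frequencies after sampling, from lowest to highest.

fs/2 = 7.375 kHz.
52.6 kHz mod fs = 8.35 kHz.
8.35 kHz > fs/2 = 7.375 kHz, folds to fs − 8.35 kHz = 6.4 kHz.
61.35 kHz mod fs = 2.35 kHz.
2.35 kHz ≤ fs/2 = 7.375 kHz, appears at 2.35 kHz.
23.7 kHz mod fs = 8.95 kHz.
8.95 kHz > fs/2 = 7.375 kHz, folds to fs − 8.95 kHz = 5.8 kHz.
Distinct values: {2.35 kHz, 5.8 kHz, 6.4 kHz}.

2.35 kHz, 5.8 kHz, 6.4 kHz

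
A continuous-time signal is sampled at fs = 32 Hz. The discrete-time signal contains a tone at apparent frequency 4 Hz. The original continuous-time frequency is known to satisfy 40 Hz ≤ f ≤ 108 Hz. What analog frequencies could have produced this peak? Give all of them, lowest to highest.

60 Hz, 68 Hz, 92 Hz, 100 Hz

Frequencies that alias to 4 Hz are k·fs ± 4 Hz for integer k ≥ 0.
k=0: 4 Hz.
k=1: 28 Hz, 36 Hz.
k=2: 60 Hz, 68 Hz.
k=3: 92 Hz, 100 Hz.
k=4: 124 Hz, 132 Hz.
Within [40 Hz, 108 Hz]: 60 Hz, 68 Hz, 92 Hz, 100 Hz.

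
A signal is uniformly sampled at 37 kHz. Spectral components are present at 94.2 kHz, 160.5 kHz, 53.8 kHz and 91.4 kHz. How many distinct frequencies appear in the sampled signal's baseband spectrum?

3

fs/2 = 18.5 kHz.
94.2 kHz mod fs = 20.2 kHz.
20.2 kHz > fs/2 = 18.5 kHz, folds to fs − 20.2 kHz = 16.8 kHz.
160.5 kHz mod fs = 12.5 kHz.
12.5 kHz ≤ fs/2 = 18.5 kHz, appears at 12.5 kHz.
53.8 kHz mod fs = 16.8 kHz.
16.8 kHz ≤ fs/2 = 18.5 kHz, appears at 16.8 kHz.
91.4 kHz mod fs = 17.4 kHz.
17.4 kHz ≤ fs/2 = 18.5 kHz, appears at 17.4 kHz.
Distinct values: {12.5 kHz, 16.8 kHz, 17.4 kHz} → 3.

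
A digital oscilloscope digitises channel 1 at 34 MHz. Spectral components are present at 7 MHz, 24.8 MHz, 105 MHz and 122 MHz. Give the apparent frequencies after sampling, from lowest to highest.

3 MHz, 7 MHz, 9.2 MHz, 14 MHz

fs/2 = 17 MHz.
7 MHz ≤ fs/2 = 17 MHz, passes unchanged.
24.8 MHz > fs/2 = 17 MHz, folds to fs − 24.8 MHz = 9.2 MHz.
105 MHz mod fs = 3 MHz.
3 MHz ≤ fs/2 = 17 MHz, appears at 3 MHz.
122 MHz mod fs = 20 MHz.
20 MHz > fs/2 = 17 MHz, folds to fs − 20 MHz = 14 MHz.
Distinct values: {3 MHz, 7 MHz, 9.2 MHz, 14 MHz}.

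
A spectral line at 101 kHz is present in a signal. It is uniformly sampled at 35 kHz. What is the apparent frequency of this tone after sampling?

101 kHz mod fs = 31 kHz.
31 kHz > fs/2 = 17.5 kHz, folds to fs − 31 kHz = 4 kHz.

4 kHz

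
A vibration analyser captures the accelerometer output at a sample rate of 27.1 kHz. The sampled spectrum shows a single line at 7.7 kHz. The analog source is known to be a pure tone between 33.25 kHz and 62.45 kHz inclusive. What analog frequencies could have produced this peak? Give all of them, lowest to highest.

Frequencies that alias to 7.7 kHz are k·fs ± 7.7 kHz for integer k ≥ 0.
k=0: 7.7 kHz.
k=1: 19.4 kHz, 34.8 kHz.
k=2: 46.5 kHz, 61.9 kHz.
k=3: 73.6 kHz, 89 kHz.
Within [33.25 kHz, 62.45 kHz]: 34.8 kHz, 46.5 kHz, 61.9 kHz.

34.8 kHz, 46.5 kHz, 61.9 kHz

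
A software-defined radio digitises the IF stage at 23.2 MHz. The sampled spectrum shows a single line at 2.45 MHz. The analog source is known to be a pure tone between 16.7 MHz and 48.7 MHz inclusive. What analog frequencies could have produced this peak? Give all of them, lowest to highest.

20.75 MHz, 25.65 MHz, 43.95 MHz

Frequencies that alias to 2.45 MHz are k·fs ± 2.45 MHz for integer k ≥ 0.
k=0: 2.45 MHz.
k=1: 20.75 MHz, 25.65 MHz.
k=2: 43.95 MHz, 48.85 MHz.
k=3: 67.15 MHz, 72.05 MHz.
Within [16.7 MHz, 48.7 MHz]: 20.75 MHz, 25.65 MHz, 43.95 MHz.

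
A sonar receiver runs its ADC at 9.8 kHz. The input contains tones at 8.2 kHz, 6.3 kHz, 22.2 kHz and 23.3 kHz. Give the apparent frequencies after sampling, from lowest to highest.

1.6 kHz, 2.6 kHz, 3.5 kHz, 3.7 kHz

fs/2 = 4.9 kHz.
8.2 kHz > fs/2 = 4.9 kHz, folds to fs − 8.2 kHz = 1.6 kHz.
6.3 kHz > fs/2 = 4.9 kHz, folds to fs − 6.3 kHz = 3.5 kHz.
22.2 kHz mod fs = 2.6 kHz.
2.6 kHz ≤ fs/2 = 4.9 kHz, appears at 2.6 kHz.
23.3 kHz mod fs = 3.7 kHz.
3.7 kHz ≤ fs/2 = 4.9 kHz, appears at 3.7 kHz.
Distinct values: {1.6 kHz, 2.6 kHz, 3.5 kHz, 3.7 kHz}.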